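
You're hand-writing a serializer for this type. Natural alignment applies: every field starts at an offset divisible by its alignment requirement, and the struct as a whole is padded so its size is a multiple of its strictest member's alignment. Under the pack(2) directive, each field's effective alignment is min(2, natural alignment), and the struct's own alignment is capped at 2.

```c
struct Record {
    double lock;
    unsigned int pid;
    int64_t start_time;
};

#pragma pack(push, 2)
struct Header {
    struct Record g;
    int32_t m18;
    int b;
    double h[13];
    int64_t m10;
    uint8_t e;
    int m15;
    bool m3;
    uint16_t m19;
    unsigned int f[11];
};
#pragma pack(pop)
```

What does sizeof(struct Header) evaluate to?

198

Record: lock at 0 (size 8, align 8) → ends 8; pid at 8 (size 4, align 4) → ends 12; pad 4 to align 8 for start_time; start_time at 16 (size 8, align 8) → ends 24; total 24 bytes, alignment 8
g at 0 (size 24, align 2) → ends 24
m18 at 24 (size 4, align 2) → ends 28
b at 28 (size 4, align 2) → ends 32
h at 32 (size 104, align 2) → ends 136
m10 at 136 (size 8, align 2) → ends 144
e at 144 (size 1, align 1) → ends 145
pad 1 to align 2 for m15
m15 at 146 (size 4, align 2) → ends 150
m3 at 150 (size 1, align 1) → ends 151
pad 1 to align 2 for m19
m19 at 152 (size 2, align 2) → ends 154
f at 154 (size 44, align 2) → ends 198
total 198 bytes, alignment 2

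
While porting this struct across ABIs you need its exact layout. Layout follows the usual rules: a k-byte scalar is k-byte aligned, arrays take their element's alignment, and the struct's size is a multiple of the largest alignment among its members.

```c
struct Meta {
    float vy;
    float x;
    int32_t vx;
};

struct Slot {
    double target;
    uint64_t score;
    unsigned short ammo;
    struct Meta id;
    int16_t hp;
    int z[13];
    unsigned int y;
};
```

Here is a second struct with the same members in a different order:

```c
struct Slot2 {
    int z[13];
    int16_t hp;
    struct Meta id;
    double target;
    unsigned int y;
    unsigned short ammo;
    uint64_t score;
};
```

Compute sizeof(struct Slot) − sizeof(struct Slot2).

0

Meta: 0..4  vy  (4B, 4-aligned); 4..8  x  (4B, 4-aligned); 8..12  vx  (4B, 4-aligned); sizeof = 12, alignof = 4
0..8  target  (8B, 8-aligned)
8..16  score  (8B, 8-aligned)
16..18  ammo  (2B, 2-aligned)
18..20  -- padding (2B)
20..32  id  (12B, 4-aligned)
32..34  hp  (2B, 2-aligned)
34..36  -- padding (2B)
36..88  z  (52B, 4-aligned)
88..92  y  (4B, 4-aligned)
92..96  -- tail padding (4B)
sizeof = 96, alignof = 8
— Slot2 —
0..52  z  (52B, 4-aligned)
52..54  hp  (2B, 2-aligned)
54..56  -- padding (2B)
56..68  id  (12B, 4-aligned)
68..72  -- padding (4B)
72..80  target  (8B, 8-aligned)
80..84  y  (4B, 4-aligned)
84..86  ammo  (2B, 2-aligned)
86..88  -- padding (2B)
88..96  score  (8B, 8-aligned)
sizeof = 96, alignof = 8
96 − 96 = 0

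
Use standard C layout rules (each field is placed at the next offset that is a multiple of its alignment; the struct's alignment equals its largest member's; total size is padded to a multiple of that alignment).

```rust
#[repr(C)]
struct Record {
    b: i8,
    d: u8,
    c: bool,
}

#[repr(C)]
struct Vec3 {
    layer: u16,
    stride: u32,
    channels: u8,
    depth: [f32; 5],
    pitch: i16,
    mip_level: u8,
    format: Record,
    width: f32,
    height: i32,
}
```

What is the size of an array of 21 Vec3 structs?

Record: @0: b [1B, align 1] → 1; @1: d [1B, align 1] → 2; @2: c [1B, align 1] → 3; size 3, align 1
@0: layer [2B, align 2] → 2
+2 pad (align 4)
@4: stride [4B, align 4] → 8
@8: channels [1B, align 1] → 9
+3 pad (align 4)
@12: depth [20B, align 4] → 32
@32: pitch [2B, align 2] → 34
@34: mip_level [1B, align 1] → 35
@35: format [3B, align 1] → 38
+2 pad (align 4)
@40: width [4B, align 4] → 44
@44: height [4B, align 4] → 48
size 48, align 4
array of 21: 21 × 48 = 1008

1008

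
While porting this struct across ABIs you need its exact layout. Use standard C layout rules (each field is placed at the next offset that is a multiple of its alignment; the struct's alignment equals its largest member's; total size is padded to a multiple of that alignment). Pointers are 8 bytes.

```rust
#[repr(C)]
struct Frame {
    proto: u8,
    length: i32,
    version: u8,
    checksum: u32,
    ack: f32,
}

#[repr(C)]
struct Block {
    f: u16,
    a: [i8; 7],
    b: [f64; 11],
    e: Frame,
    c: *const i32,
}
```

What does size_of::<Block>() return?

Frame: proto at 0 (size 1, align 1) → ends 1; pad 3 to align 4 for length; length at 4 (size 4, align 4) → ends 8; version at 8 (size 1, align 1) → ends 9; pad 3 to align 4 for checksum; checksum at 12 (size 4, align 4) → ends 16; ack at 16 (size 4, align 4) → ends 20; total 20 bytes, alignment 4
f at 0 (size 2, align 2) → ends 2
a at 2 (size 7, align 1) → ends 9
pad 7 to align 8 for b
b at 16 (size 88, align 8) → ends 104
e at 104 (size 20, align 4) → ends 124
pad 4 to align 8 for c
c at 128 (size 8, align 8) → ends 136
total 136 bytes, alignment 8

136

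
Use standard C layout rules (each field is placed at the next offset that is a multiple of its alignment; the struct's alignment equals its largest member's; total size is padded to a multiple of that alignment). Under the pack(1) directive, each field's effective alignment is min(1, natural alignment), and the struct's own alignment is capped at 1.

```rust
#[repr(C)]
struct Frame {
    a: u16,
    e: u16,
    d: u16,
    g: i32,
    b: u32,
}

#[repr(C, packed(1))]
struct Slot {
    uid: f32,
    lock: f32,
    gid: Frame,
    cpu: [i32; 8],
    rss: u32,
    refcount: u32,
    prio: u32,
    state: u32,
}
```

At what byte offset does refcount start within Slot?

60

Frame: @0: a [2B, align 2] → 2; @2: e [2B, align 2] → 4; @4: d [2B, align 2] → 6; +2 pad (align 4); @8: g [4B, align 4] → 12; @12: b [4B, align 4] → 16; size 16, align 4
@0: uid [4B, align 1] → 4
@4: lock [4B, align 1] → 8
@8: gid [16B, align 1] → 24
@24: cpu [32B, align 1] → 56
@56: rss [4B, align 1] → 60
@60: refcount [4B, align 1] → 64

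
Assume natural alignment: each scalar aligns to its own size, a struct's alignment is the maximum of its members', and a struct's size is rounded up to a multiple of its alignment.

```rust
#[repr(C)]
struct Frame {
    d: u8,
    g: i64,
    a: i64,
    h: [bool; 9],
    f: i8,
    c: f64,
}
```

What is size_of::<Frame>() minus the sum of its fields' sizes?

d at 0 (size 1, align 1) → ends 1
pad 7 to align 8 for g
g at 8 (size 8, align 8) → ends 16
a at 16 (size 8, align 8) → ends 24
h at 24 (size 9, align 1) → ends 33
f at 33 (size 1, align 1) → ends 34
pad 6 to align 8 for c
c at 40 (size 8, align 8) → ends 48
total 48 bytes, alignment 8
data bytes 35, size 48 → padding 13

13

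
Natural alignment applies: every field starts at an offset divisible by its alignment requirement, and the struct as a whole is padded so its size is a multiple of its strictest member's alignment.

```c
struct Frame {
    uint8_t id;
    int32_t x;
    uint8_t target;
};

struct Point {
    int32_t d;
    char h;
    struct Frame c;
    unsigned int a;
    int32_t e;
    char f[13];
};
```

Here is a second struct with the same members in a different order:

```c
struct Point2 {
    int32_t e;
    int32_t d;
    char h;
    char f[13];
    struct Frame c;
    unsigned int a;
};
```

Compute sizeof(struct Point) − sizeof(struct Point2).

4

Frame: id at 0 (size 1, align 1) → ends 1; pad 3 to align 4 for x; x at 4 (size 4, align 4) → ends 8; target at 8 (size 1, align 1) → ends 9; tail pad 3 to reach multiple of 4; total 12 bytes, alignment 4
d at 0 (size 4, align 4) → ends 4
h at 4 (size 1, align 1) → ends 5
pad 3 to align 4 for c
c at 8 (size 12, align 4) → ends 20
a at 20 (size 4, align 4) → ends 24
e at 24 (size 4, align 4) → ends 28
f at 28 (size 13, align 1) → ends 41
tail pad 3 to reach multiple of 4
total 44 bytes, alignment 4
— Point2 —
e at 0 (size 4, align 4) → ends 4
d at 4 (size 4, align 4) → ends 8
h at 8 (size 1, align 1) → ends 9
f at 9 (size 13, align 1) → ends 22
pad 2 to align 4 for c
c at 24 (size 12, align 4) → ends 36
a at 36 (size 4, align 4) → ends 40
total 40 bytes, alignment 4
44 − 40 = 4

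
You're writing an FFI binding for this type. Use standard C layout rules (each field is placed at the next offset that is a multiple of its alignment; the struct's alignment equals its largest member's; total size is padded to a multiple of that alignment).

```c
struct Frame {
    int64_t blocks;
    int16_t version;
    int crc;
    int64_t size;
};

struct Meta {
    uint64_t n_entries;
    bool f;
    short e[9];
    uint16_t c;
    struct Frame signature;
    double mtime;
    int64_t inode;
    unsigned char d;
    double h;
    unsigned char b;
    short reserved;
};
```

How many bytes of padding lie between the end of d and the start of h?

Frame: 0..8  blocks  (8B, 8-aligned); 8..10  version  (2B, 2-aligned); 10..12  -- padding (2B); 12..16  crc  (4B, 4-aligned); 16..24  size  (8B, 8-aligned); sizeof = 24, alignof = 8
0..8  n_entries  (8B, 8-aligned)
8..9  f  (1B, 1-aligned)
9..10  -- padding (1B)
10..28  e  (18B, 2-aligned)
28..30  c  (2B, 2-aligned)
30..32  -- padding (2B)
32..56  signature  (24B, 8-aligned)
56..64  mtime  (8B, 8-aligned)
64..72  inode  (8B, 8-aligned)
72..73  d  (1B, 1-aligned)
73..80  -- padding (7B)
80..88  h  (8B, 8-aligned)

7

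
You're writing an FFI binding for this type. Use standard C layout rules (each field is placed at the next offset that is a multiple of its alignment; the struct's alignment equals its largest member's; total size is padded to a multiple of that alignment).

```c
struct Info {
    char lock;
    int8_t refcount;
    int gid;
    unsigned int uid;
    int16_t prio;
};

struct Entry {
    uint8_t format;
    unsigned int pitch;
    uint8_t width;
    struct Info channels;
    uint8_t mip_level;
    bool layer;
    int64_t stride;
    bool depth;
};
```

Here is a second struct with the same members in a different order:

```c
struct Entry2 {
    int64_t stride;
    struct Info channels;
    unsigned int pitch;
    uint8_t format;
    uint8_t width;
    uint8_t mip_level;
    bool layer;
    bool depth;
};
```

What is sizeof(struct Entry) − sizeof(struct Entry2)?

Info: lock at 0 (size 1, align 1) → ends 1; refcount at 1 (size 1, align 1) → ends 2; pad 2 to align 4 for gid; gid at 4 (size 4, align 4) → ends 8; uid at 8 (size 4, align 4) → ends 12; prio at 12 (size 2, align 2) → ends 14; tail pad 2 to reach multiple of 4; total 16 bytes, alignment 4
format at 0 (size 1, align 1) → ends 1
pad 3 to align 4 for pitch
pitch at 4 (size 4, align 4) → ends 8
width at 8 (size 1, align 1) → ends 9
pad 3 to align 4 for channels
channels at 12 (size 16, align 4) → ends 28
mip_level at 28 (size 1, align 1) → ends 29
layer at 29 (size 1, align 1) → ends 30
pad 2 to align 8 for stride
stride at 32 (size 8, align 8) → ends 40
depth at 40 (size 1, align 1) → ends 41
tail pad 7 to reach multiple of 8
total 48 bytes, alignment 8
— Entry2 —
stride at 0 (size 8, align 8) → ends 8
channels at 8 (size 16, align 4) → ends 24
pitch at 24 (size 4, align 4) → ends 28
format at 28 (size 1, align 1) → ends 29
width at 29 (size 1, align 1) → ends 30
mip_level at 30 (size 1, align 1) → ends 31
layer at 31 (size 1, align 1) → ends 32
depth at 32 (size 1, align 1) → ends 33
tail pad 7 to reach multiple of 8
total 40 bytes, alignment 8
48 − 40 = 8

8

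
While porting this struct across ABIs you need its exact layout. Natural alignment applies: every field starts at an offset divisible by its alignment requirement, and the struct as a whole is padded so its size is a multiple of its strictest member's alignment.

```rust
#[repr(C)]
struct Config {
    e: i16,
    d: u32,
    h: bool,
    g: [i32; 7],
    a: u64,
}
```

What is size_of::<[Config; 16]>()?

768

@0: e [2B, align 2] → 2
+2 pad (align 4)
@4: d [4B, align 4] → 8
@8: h [1B, align 1] → 9
+3 pad (align 4)
@12: g [28B, align 4] → 40
@40: a [8B, align 8] → 48
size 48, align 8
array of 16: 16 × 48 = 768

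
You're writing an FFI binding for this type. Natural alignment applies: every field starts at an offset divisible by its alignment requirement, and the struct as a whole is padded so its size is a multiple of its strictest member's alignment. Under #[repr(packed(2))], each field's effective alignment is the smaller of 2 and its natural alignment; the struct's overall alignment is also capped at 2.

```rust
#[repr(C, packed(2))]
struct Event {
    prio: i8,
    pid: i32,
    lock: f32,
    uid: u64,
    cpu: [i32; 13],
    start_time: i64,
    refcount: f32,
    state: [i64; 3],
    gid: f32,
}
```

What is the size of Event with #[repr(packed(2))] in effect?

prio at 0 (size 1, align 1) → ends 1
pad 1 to align 2 for pid
pid at 2 (size 4, align 2) → ends 6
lock at 6 (size 4, align 2) → ends 10
uid at 10 (size 8, align 2) → ends 18
cpu at 18 (size 52, align 2) → ends 70
start_time at 70 (size 8, align 2) → ends 78
refcount at 78 (size 4, align 2) → ends 82
state at 82 (size 24, align 2) → ends 106
gid at 106 (size 4, align 2) → ends 110
total 110 bytes, alignment 2

110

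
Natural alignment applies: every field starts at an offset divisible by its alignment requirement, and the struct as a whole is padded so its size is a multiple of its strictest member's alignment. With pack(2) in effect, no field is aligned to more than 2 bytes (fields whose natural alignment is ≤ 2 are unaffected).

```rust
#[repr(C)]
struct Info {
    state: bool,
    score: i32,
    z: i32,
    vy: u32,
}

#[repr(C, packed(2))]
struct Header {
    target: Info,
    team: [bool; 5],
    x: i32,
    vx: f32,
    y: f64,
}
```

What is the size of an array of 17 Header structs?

646

Info: @0: state [1B, align 1] → 1; +3 pad (align 4); @4: score [4B, align 4] → 8; @8: z [4B, align 4] → 12; @12: vy [4B, align 4] → 16; size 16, align 4
@0: target [16B, align 2] → 16
@16: team [5B, align 1] → 21
+1 pad (align 2)
@22: x [4B, align 2] → 26
@26: vx [4B, align 2] → 30
@30: y [8B, align 2] → 38
size 38, align 2
array of 17: 17 × 38 = 646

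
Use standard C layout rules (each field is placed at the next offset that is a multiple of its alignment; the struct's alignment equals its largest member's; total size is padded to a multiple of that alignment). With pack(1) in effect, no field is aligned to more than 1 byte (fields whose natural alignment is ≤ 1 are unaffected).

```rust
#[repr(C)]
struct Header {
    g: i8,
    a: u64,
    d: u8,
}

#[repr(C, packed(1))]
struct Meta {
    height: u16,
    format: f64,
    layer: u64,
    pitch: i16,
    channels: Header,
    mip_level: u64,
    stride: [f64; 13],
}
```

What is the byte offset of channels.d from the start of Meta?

Header: @0: g [1B, align 1] → 1; +7 pad (align 8); @8: a [8B, align 8] → 16; @16: d [1B, align 1] → 17; +7 tail pad (align 8); size 24, align 8
@0: height [2B, align 1] → 2
@2: format [8B, align 1] → 10
@10: layer [8B, align 1] → 18
@18: pitch [2B, align 1] → 20
@20: channels [24B, align 1] → 44
within Header: d at 16
20 + 16 = 36

36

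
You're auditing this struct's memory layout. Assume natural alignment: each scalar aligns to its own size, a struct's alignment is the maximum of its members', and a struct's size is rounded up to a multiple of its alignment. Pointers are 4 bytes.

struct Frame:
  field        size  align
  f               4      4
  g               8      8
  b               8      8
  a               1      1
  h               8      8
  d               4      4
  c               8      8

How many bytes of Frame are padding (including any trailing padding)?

0..4  f  (4B, 4-aligned)
4..8  -- padding (4B)
8..16  g  (8B, 8-aligned)
16..24  b  (8B, 8-aligned)
24..25  a  (1B, 1-aligned)
25..32  -- padding (7B)
32..40  h  (8B, 8-aligned)
40..44  d  (4B, 4-aligned)
44..48  -- padding (4B)
48..56  c  (8B, 8-aligned)
sizeof = 56, alignof = 8
data bytes 41, size 56 → padding 15

15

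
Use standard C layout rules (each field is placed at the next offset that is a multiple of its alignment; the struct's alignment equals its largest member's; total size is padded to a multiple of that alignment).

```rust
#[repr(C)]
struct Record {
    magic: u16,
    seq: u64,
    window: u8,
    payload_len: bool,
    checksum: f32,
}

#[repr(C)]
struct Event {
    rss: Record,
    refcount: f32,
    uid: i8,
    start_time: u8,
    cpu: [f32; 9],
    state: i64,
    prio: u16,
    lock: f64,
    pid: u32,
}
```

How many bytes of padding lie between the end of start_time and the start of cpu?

2

Record: @0: magic [2B, align 2] → 2; +6 pad (align 8); @8: seq [8B, align 8] → 16; @16: window [1B, align 1] → 17; @17: payload_len [1B, align 1] → 18; +2 pad (align 4); @20: checksum [4B, align 4] → 24; size 24, align 8
@0: rss [24B, align 8] → 24
@24: refcount [4B, align 4] → 28
@28: uid [1B, align 1] → 29
@29: start_time [1B, align 1] → 30
+2 pad (align 4)
@32: cpu [36B, align 4] → 68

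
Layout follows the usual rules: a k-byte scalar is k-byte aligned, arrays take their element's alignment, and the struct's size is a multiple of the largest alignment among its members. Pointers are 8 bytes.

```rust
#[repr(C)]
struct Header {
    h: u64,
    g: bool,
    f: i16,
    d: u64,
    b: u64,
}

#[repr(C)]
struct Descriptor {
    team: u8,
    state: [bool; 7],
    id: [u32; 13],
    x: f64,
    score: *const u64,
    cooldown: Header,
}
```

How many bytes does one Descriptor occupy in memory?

Header: @0: h [8B, align 8] → 8; @8: g [1B, align 1] → 9; +1 pad (align 2); @10: f [2B, align 2] → 12; +4 pad (align 8); @16: d [8B, align 8] → 24; @24: b [8B, align 8] → 32; size 32, align 8
@0: team [1B, align 1] → 1
@1: state [7B, align 1] → 8
@8: id [52B, align 4] → 60
+4 pad (align 8)
@64: x [8B, align 8] → 72
@72: score [8B, align 8] → 80
@80: cooldown [32B, align 8] → 112
size 112, align 8

112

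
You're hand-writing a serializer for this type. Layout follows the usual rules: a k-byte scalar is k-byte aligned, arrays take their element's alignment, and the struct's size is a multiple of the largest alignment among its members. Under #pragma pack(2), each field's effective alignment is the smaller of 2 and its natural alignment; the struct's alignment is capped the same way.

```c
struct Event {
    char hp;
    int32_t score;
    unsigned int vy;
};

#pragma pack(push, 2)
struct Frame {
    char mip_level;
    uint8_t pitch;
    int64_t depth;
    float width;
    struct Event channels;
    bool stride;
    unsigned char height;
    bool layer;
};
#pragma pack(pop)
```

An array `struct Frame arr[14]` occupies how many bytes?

420

Event: hp at 0 (size 1, align 1) → ends 1; pad 3 to align 4 for score; score at 4 (size 4, align 4) → ends 8; vy at 8 (size 4, align 4) → ends 12; total 12 bytes, alignment 4
mip_level at 0 (size 1, align 1) → ends 1
pitch at 1 (size 1, align 1) → ends 2
depth at 2 (size 8, align 2) → ends 10
width at 10 (size 4, align 2) → ends 14
channels at 14 (size 12, align 2) → ends 26
stride at 26 (size 1, align 1) → ends 27
height at 27 (size 1, align 1) → ends 28
layer at 28 (size 1, align 1) → ends 29
tail pad 1 to reach multiple of 2
total 30 bytes, alignment 2
array of 14: 14 × 30 = 420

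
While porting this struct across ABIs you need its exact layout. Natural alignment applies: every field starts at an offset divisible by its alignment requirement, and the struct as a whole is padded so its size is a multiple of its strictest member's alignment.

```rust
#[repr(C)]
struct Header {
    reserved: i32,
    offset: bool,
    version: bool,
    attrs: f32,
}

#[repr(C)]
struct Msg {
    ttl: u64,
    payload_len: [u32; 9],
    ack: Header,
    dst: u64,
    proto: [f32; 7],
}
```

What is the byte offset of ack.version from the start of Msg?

Header: 0..4  reserved  (4B, 4-aligned); 4..5  offset  (1B, 1-aligned); 5..6  version  (1B, 1-aligned); 6..8  -- padding (2B); 8..12  attrs  (4B, 4-aligned); sizeof = 12, alignof = 4
0..8  ttl  (8B, 8-aligned)
8..44  payload_len  (36B, 4-aligned)
44..56  ack  (12B, 4-aligned)
within Header: version at 5
44 + 5 = 49

49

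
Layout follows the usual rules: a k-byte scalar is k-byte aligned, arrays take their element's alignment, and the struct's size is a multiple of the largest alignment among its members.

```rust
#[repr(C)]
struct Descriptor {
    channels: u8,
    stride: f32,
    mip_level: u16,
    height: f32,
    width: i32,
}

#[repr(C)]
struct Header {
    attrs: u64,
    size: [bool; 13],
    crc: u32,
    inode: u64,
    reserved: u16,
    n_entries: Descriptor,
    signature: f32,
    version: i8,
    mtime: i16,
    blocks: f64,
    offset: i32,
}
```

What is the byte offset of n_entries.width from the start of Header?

60

Descriptor: 0..1  channels  (1B, 1-aligned); 1..4  -- padding (3B); 4..8  stride  (4B, 4-aligned); 8..10  mip_level  (2B, 2-aligned); 10..12  -- padding (2B); 12..16  height  (4B, 4-aligned); 16..20  width  (4B, 4-aligned); sizeof = 20, alignof = 4
0..8  attrs  (8B, 8-aligned)
8..21  size  (13B, 1-aligned)
21..24  -- padding (3B)
24..28  crc  (4B, 4-aligned)
28..32  -- padding (4B)
32..40  inode  (8B, 8-aligned)
40..42  reserved  (2B, 2-aligned)
42..44  -- padding (2B)
44..64  n_entries  (20B, 4-aligned)
within Descriptor: width at 16
44 + 16 = 60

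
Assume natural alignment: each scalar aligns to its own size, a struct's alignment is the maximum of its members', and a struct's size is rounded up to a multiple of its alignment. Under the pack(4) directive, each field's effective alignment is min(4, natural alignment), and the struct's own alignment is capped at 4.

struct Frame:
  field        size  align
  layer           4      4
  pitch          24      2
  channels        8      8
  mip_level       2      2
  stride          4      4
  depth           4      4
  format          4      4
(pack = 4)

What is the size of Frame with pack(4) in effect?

52

0..4  layer  (4B, 4-aligned)
4..28  pitch  (24B, 2-aligned)
28..36  channels  (8B, 4-aligned)
36..38  mip_level  (2B, 2-aligned)
38..40  -- padding (2B)
40..44  stride  (4B, 4-aligned)
44..48  depth  (4B, 4-aligned)
48..52  format  (4B, 4-aligned)
sizeof = 52, alignof = 4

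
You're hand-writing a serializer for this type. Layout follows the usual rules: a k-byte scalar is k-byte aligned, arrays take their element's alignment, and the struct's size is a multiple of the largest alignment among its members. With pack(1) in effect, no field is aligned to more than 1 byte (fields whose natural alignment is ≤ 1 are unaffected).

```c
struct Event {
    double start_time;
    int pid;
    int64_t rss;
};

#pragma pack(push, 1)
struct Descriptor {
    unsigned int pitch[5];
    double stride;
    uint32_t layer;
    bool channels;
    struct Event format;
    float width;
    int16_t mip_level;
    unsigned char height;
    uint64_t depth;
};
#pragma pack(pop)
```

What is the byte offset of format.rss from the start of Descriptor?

49

Event: 0..8  start_time  (8B, 8-aligned); 8..12  pid  (4B, 4-aligned); 12..16  -- padding (4B); 16..24  rss  (8B, 8-aligned); sizeof = 24, alignof = 8
0..20  pitch  (20B, 1-aligned)
20..28  stride  (8B, 1-aligned)
28..32  layer  (4B, 1-aligned)
32..33  channels  (1B, 1-aligned)
33..57  format  (24B, 1-aligned)
within Event: rss at 16
33 + 16 = 49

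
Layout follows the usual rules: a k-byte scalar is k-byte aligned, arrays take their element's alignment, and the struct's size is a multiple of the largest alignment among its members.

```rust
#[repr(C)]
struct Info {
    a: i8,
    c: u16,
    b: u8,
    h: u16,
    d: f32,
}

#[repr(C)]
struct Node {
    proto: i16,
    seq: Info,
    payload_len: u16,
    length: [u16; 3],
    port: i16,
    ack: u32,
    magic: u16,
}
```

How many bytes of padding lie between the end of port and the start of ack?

2

Info: 0..1  a  (1B, 1-aligned); 1..2  -- padding (1B); 2..4  c  (2B, 2-aligned); 4..5  b  (1B, 1-aligned); 5..6  -- padding (1B); 6..8  h  (2B, 2-aligned); 8..12  d  (4B, 4-aligned); sizeof = 12, alignof = 4
0..2  proto  (2B, 2-aligned)
2..4  -- padding (2B)
4..16  seq  (12B, 4-aligned)
16..18  payload_len  (2B, 2-aligned)
18..24  length  (6B, 2-aligned)
24..26  port  (2B, 2-aligned)
26..28  -- padding (2B)
28..32  ack  (4B, 4-aligned)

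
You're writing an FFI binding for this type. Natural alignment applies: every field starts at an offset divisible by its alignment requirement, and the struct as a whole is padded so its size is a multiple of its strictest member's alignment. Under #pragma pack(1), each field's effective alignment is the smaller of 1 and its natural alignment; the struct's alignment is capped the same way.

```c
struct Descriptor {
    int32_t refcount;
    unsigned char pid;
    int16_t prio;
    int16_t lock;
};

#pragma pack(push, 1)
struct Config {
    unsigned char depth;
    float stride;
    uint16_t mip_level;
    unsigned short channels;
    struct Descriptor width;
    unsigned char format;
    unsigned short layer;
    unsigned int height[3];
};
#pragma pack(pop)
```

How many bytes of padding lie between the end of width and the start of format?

0

Descriptor: 0..4  refcount  (4B, 4-aligned); 4..5  pid  (1B, 1-aligned); 5..6  -- padding (1B); 6..8  prio  (2B, 2-aligned); 8..10  lock  (2B, 2-aligned); 10..12  -- tail padding (2B); sizeof = 12, alignof = 4
0..1  depth  (1B, 1-aligned)
1..5  stride  (4B, 1-aligned)
5..7  mip_level  (2B, 1-aligned)
7..9  channels  (2B, 1-aligned)
9..21  width  (12B, 1-aligned)
21..22  format  (1B, 1-aligned)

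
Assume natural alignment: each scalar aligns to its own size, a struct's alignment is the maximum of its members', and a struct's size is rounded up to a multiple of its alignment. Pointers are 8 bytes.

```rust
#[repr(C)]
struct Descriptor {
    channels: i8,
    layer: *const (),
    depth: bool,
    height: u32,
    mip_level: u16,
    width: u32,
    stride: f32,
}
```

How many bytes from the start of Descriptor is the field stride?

32

channels at 0 (size 1, align 1) → ends 1
pad 7 to align 8 for layer
layer at 8 (size 8, align 8) → ends 16
depth at 16 (size 1, align 1) → ends 17
pad 3 to align 4 for height
height at 20 (size 4, align 4) → ends 24
mip_level at 24 (size 2, align 2) → ends 26
pad 2 to align 4 for width
width at 28 (size 4, align 4) → ends 32
stride at 32 (size 4, align 4) → ends 36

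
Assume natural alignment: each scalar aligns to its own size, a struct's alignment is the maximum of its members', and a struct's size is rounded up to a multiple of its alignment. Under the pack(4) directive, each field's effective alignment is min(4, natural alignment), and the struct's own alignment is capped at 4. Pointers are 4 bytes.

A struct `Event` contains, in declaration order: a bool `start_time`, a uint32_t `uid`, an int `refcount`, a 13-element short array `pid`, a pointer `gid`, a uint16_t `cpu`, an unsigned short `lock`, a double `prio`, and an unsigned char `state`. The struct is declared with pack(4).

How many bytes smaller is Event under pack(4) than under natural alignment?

4

natural layout:
  @0: start_time [1B, align 1] → 1
  +3 pad (align 4)
  @4: uid [4B, align 4] → 8
  @8: refcount [4B, align 4] → 12
  @12: pid [26B, align 2] → 38
  +2 pad (align 4)
  @40: gid [4B, align 4] → 44
  @44: cpu [2B, align 2] → 46
  @46: lock [2B, align 2] → 48
  @48: prio [8B, align 8] → 56
  @56: state [1B, align 1] → 57
  +7 tail pad (align 8)
  size 64, align 8
packed(4) layout:
  @0: start_time [1B, align 1] → 1
  +3 pad (align 4)
  @4: uid [4B, align 4] → 8
  @8: refcount [4B, align 4] → 12
  @12: pid [26B, align 2] → 38
  +2 pad (align 4)
  @40: gid [4B, align 4] → 44
  @44: cpu [2B, align 2] → 46
  @46: lock [2B, align 2] → 48
  @48: prio [8B, align 4] → 56
  @56: state [1B, align 1] → 57
  +3 tail pad (align 4)
  size 60, align 4
64 − 60 = 4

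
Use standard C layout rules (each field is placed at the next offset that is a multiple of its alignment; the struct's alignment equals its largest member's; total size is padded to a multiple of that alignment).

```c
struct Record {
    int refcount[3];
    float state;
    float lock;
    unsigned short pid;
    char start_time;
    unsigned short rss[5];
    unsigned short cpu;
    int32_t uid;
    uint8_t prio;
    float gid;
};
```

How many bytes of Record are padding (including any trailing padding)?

4

0..12  refcount  (12B, 4-aligned)
12..16  state  (4B, 4-aligned)
16..20  lock  (4B, 4-aligned)
20..22  pid  (2B, 2-aligned)
22..23  start_time  (1B, 1-aligned)
23..24  -- padding (1B)
24..34  rss  (10B, 2-aligned)
34..36  cpu  (2B, 2-aligned)
36..40  uid  (4B, 4-aligned)
40..41  prio  (1B, 1-aligned)
41..44  -- padding (3B)
44..48  gid  (4B, 4-aligned)
sizeof = 48, alignof = 4
data bytes 44, size 48 → padding 4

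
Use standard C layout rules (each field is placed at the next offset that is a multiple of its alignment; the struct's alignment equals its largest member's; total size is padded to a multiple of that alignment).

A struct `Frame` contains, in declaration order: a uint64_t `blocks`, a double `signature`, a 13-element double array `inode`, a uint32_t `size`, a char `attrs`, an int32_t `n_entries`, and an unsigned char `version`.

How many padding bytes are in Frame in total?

6

0..8  blocks  (8B, 8-aligned)
8..16  signature  (8B, 8-aligned)
16..120  inode  (104B, 8-aligned)
120..124  size  (4B, 4-aligned)
124..125  attrs  (1B, 1-aligned)
125..128  -- padding (3B)
128..132  n_entries  (4B, 4-aligned)
132..133  version  (1B, 1-aligned)
133..136  -- tail padding (3B)
sizeof = 136, alignof = 8
data bytes 130, size 136 → padding 6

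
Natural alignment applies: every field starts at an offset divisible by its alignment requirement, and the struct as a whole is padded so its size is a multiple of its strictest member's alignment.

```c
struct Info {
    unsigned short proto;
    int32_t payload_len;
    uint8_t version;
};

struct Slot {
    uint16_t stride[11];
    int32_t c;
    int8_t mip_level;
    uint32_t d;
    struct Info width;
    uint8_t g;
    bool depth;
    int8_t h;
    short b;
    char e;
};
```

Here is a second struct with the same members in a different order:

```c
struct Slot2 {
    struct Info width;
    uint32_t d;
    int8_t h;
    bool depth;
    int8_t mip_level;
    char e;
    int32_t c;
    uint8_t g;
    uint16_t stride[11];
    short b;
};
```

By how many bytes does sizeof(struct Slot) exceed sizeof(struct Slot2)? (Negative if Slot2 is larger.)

4

Info: proto at 0 (size 2, align 2) → ends 2; pad 2 to align 4 for payload_len; payload_len at 4 (size 4, align 4) → ends 8; version at 8 (size 1, align 1) → ends 9; tail pad 3 to reach multiple of 4; total 12 bytes, alignment 4
stride at 0 (size 22, align 2) → ends 22
pad 2 to align 4 for c
c at 24 (size 4, align 4) → ends 28
mip_level at 28 (size 1, align 1) → ends 29
pad 3 to align 4 for d
d at 32 (size 4, align 4) → ends 36
width at 36 (size 12, align 4) → ends 48
g at 48 (size 1, align 1) → ends 49
depth at 49 (size 1, align 1) → ends 50
h at 50 (size 1, align 1) → ends 51
pad 1 to align 2 for b
b at 52 (size 2, align 2) → ends 54
e at 54 (size 1, align 1) → ends 55
tail pad 1 to reach multiple of 4
total 56 bytes, alignment 4
— Slot2 —
width at 0 (size 12, align 4) → ends 12
d at 12 (size 4, align 4) → ends 16
h at 16 (size 1, align 1) → ends 17
depth at 17 (size 1, align 1) → ends 18
mip_level at 18 (size 1, align 1) → ends 19
e at 19 (size 1, align 1) → ends 20
c at 20 (size 4, align 4) → ends 24
g at 24 (size 1, align 1) → ends 25
pad 1 to align 2 for stride
stride at 26 (size 22, align 2) → ends 48
b at 48 (size 2, align 2) → ends 50
tail pad 2 to reach multiple of 4
total 52 bytes, alignment 4
56 − 52 = 4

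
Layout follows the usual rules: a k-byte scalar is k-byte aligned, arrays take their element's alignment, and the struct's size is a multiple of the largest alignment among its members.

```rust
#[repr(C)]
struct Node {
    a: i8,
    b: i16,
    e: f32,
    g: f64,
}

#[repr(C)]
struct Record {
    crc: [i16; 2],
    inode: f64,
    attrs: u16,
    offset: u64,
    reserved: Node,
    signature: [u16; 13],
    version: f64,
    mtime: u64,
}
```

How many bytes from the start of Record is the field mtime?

88

Node: a at 0 (size 1, align 1) → ends 1; pad 1 to align 2 for b; b at 2 (size 2, align 2) → ends 4; e at 4 (size 4, align 4) → ends 8; g at 8 (size 8, align 8) → ends 16; total 16 bytes, alignment 8
crc at 0 (size 4, align 2) → ends 4
pad 4 to align 8 for inode
inode at 8 (size 8, align 8) → ends 16
attrs at 16 (size 2, align 2) → ends 18
pad 6 to align 8 for offset
offset at 24 (size 8, align 8) → ends 32
reserved at 32 (size 16, align 8) → ends 48
signature at 48 (size 26, align 2) → ends 74
pad 6 to align 8 for version
version at 80 (size 8, align 8) → ends 88
mtime at 88 (size 8, align 8) → ends 96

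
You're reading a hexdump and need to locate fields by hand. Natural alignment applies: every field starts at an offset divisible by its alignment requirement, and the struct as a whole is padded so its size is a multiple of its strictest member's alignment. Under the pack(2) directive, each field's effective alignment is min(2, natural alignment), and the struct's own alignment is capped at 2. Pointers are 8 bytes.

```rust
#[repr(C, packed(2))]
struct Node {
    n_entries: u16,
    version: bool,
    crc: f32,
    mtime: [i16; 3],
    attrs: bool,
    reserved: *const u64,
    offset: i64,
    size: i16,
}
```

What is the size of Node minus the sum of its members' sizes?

2

0..2  n_entries  (2B, 2-aligned)
2..3  version  (1B, 1-aligned)
3..4  -- padding (1B)
4..8  crc  (4B, 2-aligned)
8..14  mtime  (6B, 2-aligned)
14..15  attrs  (1B, 1-aligned)
15..16  -- padding (1B)
16..24  reserved  (8B, 2-aligned)
24..32  offset  (8B, 2-aligned)
32..34  size  (2B, 2-aligned)
sizeof = 34, alignof = 2
data bytes 32, size 34 → padding 2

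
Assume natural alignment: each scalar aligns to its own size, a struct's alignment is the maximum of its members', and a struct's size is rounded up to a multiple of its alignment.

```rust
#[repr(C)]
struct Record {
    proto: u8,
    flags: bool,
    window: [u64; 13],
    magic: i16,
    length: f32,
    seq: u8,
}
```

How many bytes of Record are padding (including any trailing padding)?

15

@0: proto [1B, align 1] → 1
@1: flags [1B, align 1] → 2
+6 pad (align 8)
@8: window [104B, align 8] → 112
@112: magic [2B, align 2] → 114
+2 pad (align 4)
@116: length [4B, align 4] → 120
@120: seq [1B, align 1] → 121
+7 tail pad (align 8)
size 128, align 8
data bytes 113, size 128 → padding 15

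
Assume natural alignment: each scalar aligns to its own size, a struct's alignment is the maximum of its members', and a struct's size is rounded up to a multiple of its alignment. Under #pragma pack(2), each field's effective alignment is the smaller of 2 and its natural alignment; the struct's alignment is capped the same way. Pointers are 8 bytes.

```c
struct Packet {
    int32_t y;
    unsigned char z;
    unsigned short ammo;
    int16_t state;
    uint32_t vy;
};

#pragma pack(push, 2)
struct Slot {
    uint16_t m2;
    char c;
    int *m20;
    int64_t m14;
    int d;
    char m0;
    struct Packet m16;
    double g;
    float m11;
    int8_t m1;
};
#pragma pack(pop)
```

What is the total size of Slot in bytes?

56 bytes

Packet: 0..4  y  (4B, 4-aligned); 4..5  z  (1B, 1-aligned); 5..6  -- padding (1B); 6..8  ammo  (2B, 2-aligned); 8..10  state  (2B, 2-aligned); 10..12  -- padding (2B); 12..16  vy  (4B, 4-aligned); sizeof = 16, alignof = 4
0..2  m2  (2B, 2-aligned)
2..3  c  (1B, 1-aligned)
3..4  -- padding (1B)
4..12  m20  (8B, 2-aligned)
12..20  m14  (8B, 2-aligned)
20..24  d  (4B, 2-aligned)
24..25  m0  (1B, 1-aligned)
25..26  -- padding (1B)
26..42  m16  (16B, 2-aligned)
42..50  g  (8B, 2-aligned)
50..54  m11  (4B, 2-aligned)
54..55  m1  (1B, 1-aligned)
55..56  -- tail padding (1B)
sizeof = 56, alignof = 2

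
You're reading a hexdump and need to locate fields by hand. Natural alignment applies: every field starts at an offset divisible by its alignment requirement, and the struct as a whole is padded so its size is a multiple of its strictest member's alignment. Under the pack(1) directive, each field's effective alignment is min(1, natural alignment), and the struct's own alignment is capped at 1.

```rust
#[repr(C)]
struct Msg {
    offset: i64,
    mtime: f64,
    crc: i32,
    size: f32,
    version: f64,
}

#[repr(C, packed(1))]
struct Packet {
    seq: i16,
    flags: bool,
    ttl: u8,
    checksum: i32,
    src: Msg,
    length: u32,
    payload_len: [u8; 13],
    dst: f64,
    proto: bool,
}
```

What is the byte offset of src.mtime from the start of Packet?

Msg: 0..8  offset  (8B, 8-aligned); 8..16  mtime  (8B, 8-aligned); 16..20  crc  (4B, 4-aligned); 20..24  size  (4B, 4-aligned); 24..32  version  (8B, 8-aligned); sizeof = 32, alignof = 8
0..2  seq  (2B, 1-aligned)
2..3  flags  (1B, 1-aligned)
3..4  ttl  (1B, 1-aligned)
4..8  checksum  (4B, 1-aligned)
8..40  src  (32B, 1-aligned)
within Msg: mtime at 8
8 + 8 = 16

16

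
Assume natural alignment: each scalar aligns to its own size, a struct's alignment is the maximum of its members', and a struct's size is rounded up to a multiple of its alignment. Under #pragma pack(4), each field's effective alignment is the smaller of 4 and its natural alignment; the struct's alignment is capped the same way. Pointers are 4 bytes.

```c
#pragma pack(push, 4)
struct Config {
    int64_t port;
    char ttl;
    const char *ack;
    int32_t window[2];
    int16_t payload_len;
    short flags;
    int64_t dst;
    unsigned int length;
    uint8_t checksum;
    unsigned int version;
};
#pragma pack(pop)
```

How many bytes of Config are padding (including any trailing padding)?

6

port at 0 (size 8, align 4) → ends 8
ttl at 8 (size 1, align 1) → ends 9
pad 3 to align 4 for ack
ack at 12 (size 4, align 4) → ends 16
window at 16 (size 8, align 4) → ends 24
payload_len at 24 (size 2, align 2) → ends 26
flags at 26 (size 2, align 2) → ends 28
dst at 28 (size 8, align 4) → ends 36
length at 36 (size 4, align 4) → ends 40
checksum at 40 (size 1, align 1) → ends 41
pad 3 to align 4 for version
version at 44 (size 4, align 4) → ends 48
total 48 bytes, alignment 4
data bytes 42, size 48 → padding 6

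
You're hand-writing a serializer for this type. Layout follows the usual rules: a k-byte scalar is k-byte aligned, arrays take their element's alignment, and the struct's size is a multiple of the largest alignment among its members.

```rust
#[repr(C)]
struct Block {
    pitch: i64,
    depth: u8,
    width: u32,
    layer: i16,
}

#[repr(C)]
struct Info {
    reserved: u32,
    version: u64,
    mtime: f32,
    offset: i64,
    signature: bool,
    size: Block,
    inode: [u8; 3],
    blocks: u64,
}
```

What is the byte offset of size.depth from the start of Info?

48

Block: 0..8  pitch  (8B, 8-aligned); 8..9  depth  (1B, 1-aligned); 9..12  -- padding (3B); 12..16  width  (4B, 4-aligned); 16..18  layer  (2B, 2-aligned); 18..24  -- tail padding (6B); sizeof = 24, alignof = 8
0..4  reserved  (4B, 4-aligned)
4..8  -- padding (4B)
8..16  version  (8B, 8-aligned)
16..20  mtime  (4B, 4-aligned)
20..24  -- padding (4B)
24..32  offset  (8B, 8-aligned)
32..33  signature  (1B, 1-aligned)
33..40  -- padding (7B)
40..64  size  (24B, 8-aligned)
within Block: depth at 8
40 + 8 = 48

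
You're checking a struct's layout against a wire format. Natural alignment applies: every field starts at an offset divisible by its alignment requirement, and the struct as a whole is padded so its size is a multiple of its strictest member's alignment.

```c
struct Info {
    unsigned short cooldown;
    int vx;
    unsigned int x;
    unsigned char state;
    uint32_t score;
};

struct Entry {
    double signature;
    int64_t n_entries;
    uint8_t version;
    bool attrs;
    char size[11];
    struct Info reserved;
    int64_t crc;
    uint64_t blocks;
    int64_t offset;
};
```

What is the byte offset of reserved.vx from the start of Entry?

36

Info: @0: cooldown [2B, align 2] → 2; +2 pad (align 4); @4: vx [4B, align 4] → 8; @8: x [4B, align 4] → 12; @12: state [1B, align 1] → 13; +3 pad (align 4); @16: score [4B, align 4] → 20; size 20, align 4
@0: signature [8B, align 8] → 8
@8: n_entries [8B, align 8] → 16
@16: version [1B, align 1] → 17
@17: attrs [1B, align 1] → 18
@18: size [11B, align 1] → 29
+3 pad (align 4)
@32: reserved [20B, align 4] → 52
within Info: vx at 4
32 + 4 = 36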